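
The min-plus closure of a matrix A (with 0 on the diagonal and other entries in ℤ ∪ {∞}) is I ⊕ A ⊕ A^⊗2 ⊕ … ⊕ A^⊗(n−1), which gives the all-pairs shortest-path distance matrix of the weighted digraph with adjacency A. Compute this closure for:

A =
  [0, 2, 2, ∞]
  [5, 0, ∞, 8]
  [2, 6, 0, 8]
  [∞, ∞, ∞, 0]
Closure =
  [0, 2, 2, 10]
  [5, 0, 7, 8]
  [2, 4, 0, 8]
  [∞, ∞, ∞, 0]

This is the Floyd-Warshall all-pairs shortest-path computation. For each intermediate vertex k = 0, 1, …, 3, update dist[i][j] ← min(dist[i][j], dist[i][k] + dist[k][j]). The final matrix gives, for each (i, j), the minimum total weight of any directed path from i to j (possibly empty when i = j).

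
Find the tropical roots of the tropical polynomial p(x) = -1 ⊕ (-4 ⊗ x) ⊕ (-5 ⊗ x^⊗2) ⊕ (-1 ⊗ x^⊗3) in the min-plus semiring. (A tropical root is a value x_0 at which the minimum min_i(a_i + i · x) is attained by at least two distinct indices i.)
Roots: {-4, 1, 3}

Each tropical root is a break point of the lower envelope of the lines y = a_i + i · x (there are 4 lines, with slopes 0, 1, ..., 3). Only the lines that attain the minimum somewhere contribute to roots; other lines are dominated. Here the surviving (envelope) indices are i = 3, i = 2, i = 1, i = 0.
Intersections between consecutive envelope lines give the roots: for adjacent envelope indices i < j the intersection is x = (a_i − a_j) / (j − i). Reading off the sorted break points: {-4, 1, 3}.
Verification: at each break x_0, at least two indices attain the minimum of min_i(a_i + i · x_0).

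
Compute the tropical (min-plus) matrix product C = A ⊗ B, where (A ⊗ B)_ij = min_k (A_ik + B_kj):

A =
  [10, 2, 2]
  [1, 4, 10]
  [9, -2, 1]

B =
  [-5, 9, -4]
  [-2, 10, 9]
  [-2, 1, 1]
A ⊗ B =
  [0, 3, 3]
  [-4, 10, -3]
  [-4, 2, 2]

Apply the min-plus product entry-by-entry:
  C[0][0] = min over k of (A[0][0] + B[0][0] = 10 + -5 = 5, A[0][1] + B[1][0] = 2 + -2 = 0, A[0][2] + B[2][0] = 2 + -2 = 0) = 0 (attained at k = 1)
  C[0][1] = min over k of (A[0][0] + B[0][1] = 10 + 9 = 19, A[0][1] + B[1][1] = 2 + 10 = 12, A[0][2] + B[2][1] = 2 + 1 = 3) = 3 (attained at k = 2)
  C[0][2] = min over k of (A[0][0] + B[0][2] = 10 + -4 = 6, A[0][1] + B[1][2] = 2 + 9 = 11, A[0][2] + B[2][2] = 2 + 1 = 3) = 3 (attained at k = 2)
  C[1][0] = min over k of (A[1][0] + B[0][0] = 1 + -5 = -4, A[1][1] + B[1][0] = 4 + -2 = 2, A[1][2] + B[2][0] = 10 + -2 = 8) = -4 (attained at k = 0)
  C[1][1] = min over k of (A[1][0] + B[0][1] = 1 + 9 = 10, A[1][1] + B[1][1] = 4 + 10 = 14, A[1][2] + B[2][1] = 10 + 1 = 11) = 10 (attained at k = 0)
  C[1][2] = min over k of (A[1][0] + B[0][2] = 1 + -4 = -3, A[1][1] + B[1][2] = 4 + 9 = 13, A[1][2] + B[2][2] = 10 + 1 = 11) = -3 (attained at k = 0)
  C[2][0] = min over k of (A[2][0] + B[0][0] = 9 + -5 = 4, A[2][1] + B[1][0] = -2 + -2 = -4, A[2][2] + B[2][0] = 1 + -2 = -1) = -4 (attained at k = 1)
  C[2][1] = min over k of (A[2][0] + B[0][1] = 9 + 9 = 18, A[2][1] + B[1][1] = -2 + 10 = 8, A[2][2] + B[2][1] = 1 + 1 = 2) = 2 (attained at k = 2)
  C[2][2] = min over k of (A[2][0] + B[0][2] = 9 + -4 = 5, A[2][1] + B[1][2] = -2 + 9 = 7, A[2][2] + B[2][2] = 1 + 1 = 2) = 2 (attained at k = 2)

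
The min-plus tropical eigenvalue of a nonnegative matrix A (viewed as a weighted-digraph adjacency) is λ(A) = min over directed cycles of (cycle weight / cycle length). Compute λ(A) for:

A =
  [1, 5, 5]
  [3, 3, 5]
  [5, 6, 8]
λ(A) = 1

Enumerate directed cycles and compute their means (weight / length). Sample:
  cycle 0 → 0: weight = 1, length = 1, mean = 1/1 ≈ 1.000
  cycle 1 → 1: weight = 3, length = 1, mean = 3/1 ≈ 3.000
  cycle 2 → 2: weight = 8, length = 1, mean = 8/1 ≈ 8.000
  cycle 0 → 1 → 0: weight = 8, length = 2, mean = 8/2 ≈ 4.000
  cycle 0 → 2 → 0: weight = 10, length = 2, mean = 10/2 ≈ 5.000
  cycle 1 → 0 → 1: weight = 8, length = 2, mean = 8/2 ≈ 4.000
Minimum mean = 1.000, attained e.g. along the cycle 0 → 0 with weight 1 and length 1. So λ(A) = 1/1 = 1.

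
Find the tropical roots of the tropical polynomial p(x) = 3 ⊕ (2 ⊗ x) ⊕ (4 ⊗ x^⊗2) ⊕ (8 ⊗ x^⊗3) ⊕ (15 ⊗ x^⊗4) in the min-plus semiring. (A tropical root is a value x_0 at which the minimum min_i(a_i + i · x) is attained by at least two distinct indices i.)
Roots: {-7, -4, -2, 1}

Each tropical root is a break point of the lower envelope of the lines y = a_i + i · x (there are 5 lines, with slopes 0, 1, ..., 4). Only the lines that attain the minimum somewhere contribute to roots; other lines are dominated. Here the surviving (envelope) indices are i = 4, i = 3, i = 2, i = 1, i = 0.
Intersections between consecutive envelope lines give the roots: for adjacent envelope indices i < j the intersection is x = (a_i − a_j) / (j − i). Reading off the sorted break points: {-7, -4, -2, 1}.
Verification: at each break x_0, at least two indices attain the minimum of min_i(a_i + i · x_0).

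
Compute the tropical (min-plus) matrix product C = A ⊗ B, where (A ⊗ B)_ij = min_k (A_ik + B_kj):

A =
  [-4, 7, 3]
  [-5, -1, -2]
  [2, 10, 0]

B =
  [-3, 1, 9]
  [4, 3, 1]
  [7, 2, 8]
A ⊗ B =
  [-7, -3, 5]
  [-8, -4, 0]
  [-1, 2, 8]

Apply the min-plus product entry-by-entry:
  C[0][0] = min over k of (A[0][0] + B[0][0] = -4 + -3 = -7, A[0][1] + B[1][0] = 7 + 4 = 11, A[0][2] + B[2][0] = 3 + 7 = 10) = -7 (attained at k = 0)
  C[0][1] = min over k of (A[0][0] + B[0][1] = -4 + 1 = -3, A[0][1] + B[1][1] = 7 + 3 = 10, A[0][2] + B[2][1] = 3 + 2 = 5) = -3 (attained at k = 0)
  C[0][2] = min over k of (A[0][0] + B[0][2] = -4 + 9 = 5, A[0][1] + B[1][2] = 7 + 1 = 8, A[0][2] + B[2][2] = 3 + 8 = 11) = 5 (attained at k = 0)
  C[1][0] = min over k of (A[1][0] + B[0][0] = -5 + -3 = -8, A[1][1] + B[1][0] = -1 + 4 = 3, A[1][2] + B[2][0] = -2 + 7 = 5) = -8 (attained at k = 0)
  C[1][1] = min over k of (A[1][0] + B[0][1] = -5 + 1 = -4, A[1][1] + B[1][1] = -1 + 3 = 2, A[1][2] + B[2][1] = -2 + 2 = 0) = -4 (attained at k = 0)
  C[1][2] = min over k of (A[1][0] + B[0][2] = -5 + 9 = 4, A[1][1] + B[1][2] = -1 + 1 = 0, A[1][2] + B[2][2] = -2 + 8 = 6) = 0 (attained at k = 1)
  C[2][0] = min over k of (A[2][0] + B[0][0] = 2 + -3 = -1, A[2][1] + B[1][0] = 10 + 4 = 14, A[2][2] + B[2][0] = 0 + 7 = 7) = -1 (attained at k = 0)
  C[2][1] = min over k of (A[2][0] + B[0][1] = 2 + 1 = 3, A[2][1] + B[1][1] = 10 + 3 = 13, A[2][2] + B[2][1] = 0 + 2 = 2) = 2 (attained at k = 2)
  C[2][2] = min over k of (A[2][0] + B[0][2] = 2 + 9 = 11, A[2][1] + B[1][2] = 10 + 1 = 11, A[2][2] + B[2][2] = 0 + 8 = 8) = 8 (attained at k = 2)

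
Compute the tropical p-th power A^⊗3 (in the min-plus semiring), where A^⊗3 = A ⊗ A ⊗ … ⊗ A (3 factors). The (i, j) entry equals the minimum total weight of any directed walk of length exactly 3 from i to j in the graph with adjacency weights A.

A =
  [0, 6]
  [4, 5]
A^⊗3 =
  [0, 6]
  [4, 10]

Each entry (A^⊗3)_ij equals the minimum over all length-3 walks i = v_0 → v_1 → … → v_3 = j of Σ_t A[v_t][v_{t+1}]. For example, for (i, j) = (0, 1) we minimise over 4 possible intermediate vertex sequences; the minimum is 6, attained along the walk 0 → 0 → 0 → 1.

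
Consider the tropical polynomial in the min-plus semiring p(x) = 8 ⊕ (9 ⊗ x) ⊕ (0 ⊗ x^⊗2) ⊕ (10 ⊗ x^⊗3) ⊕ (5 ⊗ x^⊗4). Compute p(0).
p(0) = 0

A tropical monomial a ⊗ x^⊗i evaluates to a + i · x. Evaluating each term at x = 0:
  Term 0 contributes 8 + 0 · 0 = 8
  Term 1 contributes 9 + 1 · 0 = 9
  Term 2 contributes 0 + 2 · 0 = 0
  Term 3 contributes 10 + 3 · 0 = 10
  Term 4 contributes 5 + 4 · 0 = 5
p(0) = ⊕ of these = min[8, 9, 0, 10, 5] = 0.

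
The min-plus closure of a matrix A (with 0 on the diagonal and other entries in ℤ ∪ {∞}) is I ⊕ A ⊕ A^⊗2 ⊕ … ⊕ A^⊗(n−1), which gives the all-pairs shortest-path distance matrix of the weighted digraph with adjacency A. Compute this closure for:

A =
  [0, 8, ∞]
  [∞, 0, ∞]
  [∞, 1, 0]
Closure =
  [0, 8, ∞]
  [∞, 0, ∞]
  [∞, 1, 0]

This is the Floyd-Warshall all-pairs shortest-path computation. For each intermediate vertex k = 0, 1, …, 2, update dist[i][j] ← min(dist[i][j], dist[i][k] + dist[k][j]). The final matrix gives, for each (i, j), the minimum total weight of any directed path from i to j (possibly empty when i = j).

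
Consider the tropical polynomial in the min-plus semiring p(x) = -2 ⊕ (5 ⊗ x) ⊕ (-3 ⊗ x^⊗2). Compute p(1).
p(1) = -2

A tropical monomial a ⊗ x^⊗i evaluates to a + i · x. Evaluating each term at x = 1:
  Term 0 contributes -2 + 0 · 1 = -2
  Term 1 contributes 5 + 1 · 1 = 6
  Term 2 contributes -3 + 2 · 1 = -1
p(1) = ⊕ of these = min[-2, 6, -1] = -2.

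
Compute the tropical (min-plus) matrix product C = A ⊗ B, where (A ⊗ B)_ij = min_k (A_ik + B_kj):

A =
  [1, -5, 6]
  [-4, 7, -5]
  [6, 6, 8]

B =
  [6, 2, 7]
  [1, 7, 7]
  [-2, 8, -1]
A ⊗ B =
  [-4, 2, 2]
  [-7, -2, -6]
  [6, 8, 7]

Apply the min-plus product entry-by-entry:
  C[0][0] = min over k of (A[0][0] + B[0][0] = 1 + 6 = 7, A[0][1] + B[1][0] = -5 + 1 = -4, A[0][2] + B[2][0] = 6 + -2 = 4) = -4 (attained at k = 1)
  C[0][1] = min over k of (A[0][0] + B[0][1] = 1 + 2 = 3, A[0][1] + B[1][1] = -5 + 7 = 2, A[0][2] + B[2][1] = 6 + 8 = 14) = 2 (attained at k = 1)
  C[0][2] = min over k of (A[0][0] + B[0][2] = 1 + 7 = 8, A[0][1] + B[1][2] = -5 + 7 = 2, A[0][2] + B[2][2] = 6 + -1 = 5) = 2 (attained at k = 1)
  C[1][0] = min over k of (A[1][0] + B[0][0] = -4 + 6 = 2, A[1][1] + B[1][0] = 7 + 1 = 8, A[1][2] + B[2][0] = -5 + -2 = -7) = -7 (attained at k = 2)
  C[1][1] = min over k of (A[1][0] + B[0][1] = -4 + 2 = -2, A[1][1] + B[1][1] = 7 + 7 = 14, A[1][2] + B[2][1] = -5 + 8 = 3) = -2 (attained at k = 0)
  C[1][2] = min over k of (A[1][0] + B[0][2] = -4 + 7 = 3, A[1][1] + B[1][2] = 7 + 7 = 14, A[1][2] + B[2][2] = -5 + -1 = -6) = -6 (attained at k = 2)
  C[2][0] = min over k of (A[2][0] + B[0][0] = 6 + 6 = 12, A[2][1] + B[1][0] = 6 + 1 = 7, A[2][2] + B[2][0] = 8 + -2 = 6) = 6 (attained at k = 2)
  C[2][1] = min over k of (A[2][0] + B[0][1] = 6 + 2 = 8, A[2][1] + B[1][1] = 6 + 7 = 13, A[2][2] + B[2][1] = 8 + 8 = 16) = 8 (attained at k = 0)
  C[2][2] = min over k of (A[2][0] + B[0][2] = 6 + 7 = 13, A[2][1] + B[1][2] = 6 + 7 = 13, A[2][2] + B[2][2] = 8 + -1 = 7) = 7 (attained at k = 2)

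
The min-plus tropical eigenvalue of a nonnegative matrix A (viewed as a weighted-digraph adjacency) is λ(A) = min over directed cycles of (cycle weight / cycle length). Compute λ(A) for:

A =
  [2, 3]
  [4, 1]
λ(A) = 1

Enumerate directed cycles and compute their means (weight / length). Sample:
  cycle 0 → 0: weight = 2, length = 1, mean = 2/1 ≈ 2.000
  cycle 1 → 1: weight = 1, length = 1, mean = 1/1 ≈ 1.000
  cycle 0 → 1 → 0: weight = 7, length = 2, mean = 7/2 ≈ 3.500
  cycle 1 → 0 → 1: weight = 7, length = 2, mean = 7/2 ≈ 3.500
Minimum mean = 1.000, attained e.g. along the cycle 1 → 1 with weight 1 and length 1. So λ(A) = 1/1 = 1.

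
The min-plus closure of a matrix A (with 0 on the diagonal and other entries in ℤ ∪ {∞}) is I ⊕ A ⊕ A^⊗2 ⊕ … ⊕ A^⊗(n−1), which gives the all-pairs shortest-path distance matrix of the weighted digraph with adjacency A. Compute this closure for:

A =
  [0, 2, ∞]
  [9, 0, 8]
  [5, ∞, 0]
Closure =
  [0, 2, 10]
  [9, 0, 8]
  [5, 7, 0]

This is the Floyd-Warshall all-pairs shortest-path computation. For each intermediate vertex k = 0, 1, …, 2, update dist[i][j] ← min(dist[i][j], dist[i][k] + dist[k][j]). The final matrix gives, for each (i, j), the minimum total weight of any directed path from i to j (possibly empty when i = j).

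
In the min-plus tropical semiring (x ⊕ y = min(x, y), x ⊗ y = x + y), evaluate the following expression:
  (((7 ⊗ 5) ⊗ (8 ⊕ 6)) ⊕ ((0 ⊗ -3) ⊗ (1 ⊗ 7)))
(((7 ⊗ 5) ⊗ (8 ⊕ 6)) ⊕ ((0 ⊗ -3) ⊗ (1 ⊗ 7))) = 5

Expand innermost to outermost. Recall ⊕ takes the minimum of its arguments and ⊗ takes their sum. Working out the expression (((7 ⊗ 5) ⊗ (8 ⊕ 6)) ⊕ ((0 ⊗ -3) ⊗ (1 ⊗ 7))) gives 5.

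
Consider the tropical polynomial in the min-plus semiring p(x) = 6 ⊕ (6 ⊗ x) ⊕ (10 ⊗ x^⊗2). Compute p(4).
p(4) = 6

A tropical monomial a ⊗ x^⊗i evaluates to a + i · x. Evaluating each term at x = 4:
  Term 0 contributes 6 + 0 · 4 = 6
  Term 1 contributes 6 + 1 · 4 = 10
  Term 2 contributes 10 + 2 · 4 = 18
p(4) = ⊕ of these = min[6, 10, 18] = 6.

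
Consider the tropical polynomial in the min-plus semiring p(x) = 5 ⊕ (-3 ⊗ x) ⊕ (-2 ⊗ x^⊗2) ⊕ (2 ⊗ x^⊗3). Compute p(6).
p(6) = 3

A tropical monomial a ⊗ x^⊗i evaluates to a + i · x. Evaluating each term at x = 6:
  Term 0 contributes 5 + 0 · 6 = 5
  Term 1 contributes -3 + 1 · 6 = 3
  Term 2 contributes -2 + 2 · 6 = 10
  Term 3 contributes 2 + 3 · 6 = 20
p(6) = ⊕ of these = min[5, 3, 10, 20] = 3.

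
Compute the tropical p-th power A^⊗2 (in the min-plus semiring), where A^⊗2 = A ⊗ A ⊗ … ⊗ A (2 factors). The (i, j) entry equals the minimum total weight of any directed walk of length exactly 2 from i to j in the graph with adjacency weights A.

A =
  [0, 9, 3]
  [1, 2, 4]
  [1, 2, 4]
A^⊗2 =
  [0, 5, 3]
  [1, 4, 4]
  [1, 4, 4]

Each entry (A^⊗2)_ij equals the minimum over all length-2 walks i = v_0 → v_1 → … → v_2 = j of Σ_t A[v_t][v_{t+1}]. For example, for (i, j) = (0, 2) we minimise over 3 possible intermediate vertex sequences; the minimum is 3, attained along the walk 0 → 0 → 2.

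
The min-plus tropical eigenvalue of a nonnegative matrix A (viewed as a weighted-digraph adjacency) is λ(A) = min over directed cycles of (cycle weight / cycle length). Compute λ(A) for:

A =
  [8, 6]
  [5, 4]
λ(A) = 4

Enumerate directed cycles and compute their means (weight / length). Sample:
  cycle 0 → 0: weight = 8, length = 1, mean = 8/1 ≈ 8.000
  cycle 1 → 1: weight = 4, length = 1, mean = 4/1 ≈ 4.000
  cycle 0 → 1 → 0: weight = 11, length = 2, mean = 11/2 ≈ 5.500
  cycle 1 → 0 → 1: weight = 11, length = 2, mean = 11/2 ≈ 5.500
Minimum mean = 4.000, attained e.g. along the cycle 1 → 1 with weight 4 and length 1. So λ(A) = 4/1 = 4.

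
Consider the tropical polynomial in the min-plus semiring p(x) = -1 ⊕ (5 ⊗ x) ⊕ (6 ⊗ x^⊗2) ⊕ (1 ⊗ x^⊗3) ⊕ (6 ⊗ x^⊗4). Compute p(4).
p(4) = -1

A tropical monomial a ⊗ x^⊗i evaluates to a + i · x. Evaluating each term at x = 4:
  Term 0 contributes -1 + 0 · 4 = -1
  Term 1 contributes 5 + 1 · 4 = 9
  Term 2 contributes 6 + 2 · 4 = 14
  Term 3 contributes 1 + 3 · 4 = 13
  Term 4 contributes 6 + 4 · 4 = 22
p(4) = ⊕ of these = min[-1, 9, 14, 13, 22] = -1.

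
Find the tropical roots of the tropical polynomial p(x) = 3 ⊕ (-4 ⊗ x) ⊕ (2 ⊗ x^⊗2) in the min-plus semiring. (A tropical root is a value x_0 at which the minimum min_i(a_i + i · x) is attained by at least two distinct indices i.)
Roots: {-6, 7}

Each tropical root is a break point of the lower envelope of the lines y = a_i + i · x (there are 3 lines, with slopes 0, 1, ..., 2). Only the lines that attain the minimum somewhere contribute to roots; other lines are dominated. Here the surviving (envelope) indices are i = 2, i = 1, i = 0.
Intersections between consecutive envelope lines give the roots: for adjacent envelope indices i < j the intersection is x = (a_i − a_j) / (j − i). Reading off the sorted break points: {-6, 7}.
Verification: at each break x_0, at least two indices attain the minimum of min_i(a_i + i · x_0).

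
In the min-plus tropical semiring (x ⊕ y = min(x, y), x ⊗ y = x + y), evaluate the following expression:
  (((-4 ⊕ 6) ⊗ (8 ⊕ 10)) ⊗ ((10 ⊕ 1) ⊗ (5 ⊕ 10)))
(((-4 ⊕ 6) ⊗ (8 ⊕ 10)) ⊗ ((10 ⊕ 1) ⊗ (5 ⊕ 10))) = 10

Expand innermost to outermost. Recall ⊕ takes the minimum of its arguments and ⊗ takes their sum. Working out the expression (((-4 ⊕ 6) ⊗ (8 ⊕ 10)) ⊗ ((10 ⊕ 1) ⊗ (5 ⊕ 10))) gives 10.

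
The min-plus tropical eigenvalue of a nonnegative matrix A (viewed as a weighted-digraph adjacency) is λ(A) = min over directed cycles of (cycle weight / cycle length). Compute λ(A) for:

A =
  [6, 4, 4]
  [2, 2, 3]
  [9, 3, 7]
λ(A) = 2

Enumerate directed cycles and compute their means (weight / length). Sample:
  cycle 0 → 0: weight = 6, length = 1, mean = 6/1 ≈ 6.000
  cycle 1 → 1: weight = 2, length = 1, mean = 2/1 ≈ 2.000
  cycle 2 → 2: weight = 7, length = 1, mean = 7/1 ≈ 7.000
  cycle 0 → 1 → 0: weight = 6, length = 2, mean = 6/2 ≈ 3.000
  cycle 0 → 2 → 0: weight = 13, length = 2, mean = 13/2 ≈ 6.500
  cycle 1 → 0 → 1: weight = 6, length = 2, mean = 6/2 ≈ 3.000
Minimum mean = 2.000, attained e.g. along the cycle 1 → 1 with weight 2 and length 1. So λ(A) = 2/1 = 2.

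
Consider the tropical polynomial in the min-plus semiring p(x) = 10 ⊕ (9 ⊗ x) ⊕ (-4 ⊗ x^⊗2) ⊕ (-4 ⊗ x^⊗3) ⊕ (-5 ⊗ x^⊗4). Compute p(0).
p(0) = -5

A tropical monomial a ⊗ x^⊗i evaluates to a + i · x. Evaluating each term at x = 0:
  Term 0 contributes 10 + 0 · 0 = 10
  Term 1 contributes 9 + 1 · 0 = 9
  Term 2 contributes -4 + 2 · 0 = -4
  Term 3 contributes -4 + 3 · 0 = -4
  Term 4 contributes -5 + 4 · 0 = -5
p(0) = ⊕ of these = min[10, 9, -4, -4, -5] = -5.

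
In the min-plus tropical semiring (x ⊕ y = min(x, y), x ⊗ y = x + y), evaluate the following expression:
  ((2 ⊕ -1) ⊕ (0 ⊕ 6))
((2 ⊕ -1) ⊕ (0 ⊕ 6)) = -1

Expand innermost to outermost. Recall ⊕ takes the minimum of its arguments and ⊗ takes their sum. Working out the expression ((2 ⊕ -1) ⊕ (0 ⊕ 6)) gives -1.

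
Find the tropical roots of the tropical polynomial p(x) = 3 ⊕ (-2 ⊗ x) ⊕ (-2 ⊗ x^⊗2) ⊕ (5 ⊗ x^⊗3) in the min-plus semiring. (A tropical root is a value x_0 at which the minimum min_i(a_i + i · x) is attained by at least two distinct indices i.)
Roots: {-7, 0, 5}

Each tropical root is a break point of the lower envelope of the lines y = a_i + i · x (there are 4 lines, with slopes 0, 1, ..., 3). Only the lines that attain the minimum somewhere contribute to roots; other lines are dominated. Here the surviving (envelope) indices are i = 3, i = 2, i = 1, i = 0.
Intersections between consecutive envelope lines give the roots: for adjacent envelope indices i < j the intersection is x = (a_i − a_j) / (j − i). Reading off the sorted break points: {-7, 0, 5}.
Verification: at each break x_0, at least two indices attain the minimum of min_i(a_i + i · x_0).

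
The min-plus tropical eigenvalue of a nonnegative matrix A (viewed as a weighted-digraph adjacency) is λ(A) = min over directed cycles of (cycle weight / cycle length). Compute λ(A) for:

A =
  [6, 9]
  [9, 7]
λ(A) = 6

Enumerate directed cycles and compute their means (weight / length). Sample:
  cycle 0 → 0: weight = 6, length = 1, mean = 6/1 ≈ 6.000
  cycle 1 → 1: weight = 7, length = 1, mean = 7/1 ≈ 7.000
  cycle 0 → 1 → 0: weight = 18, length = 2, mean = 18/2 ≈ 9.000
  cycle 1 → 0 → 1: weight = 18, length = 2, mean = 18/2 ≈ 9.000
Minimum mean = 6.000, attained e.g. along the cycle 0 → 0 with weight 6 and length 1. So λ(A) = 6/1 = 6.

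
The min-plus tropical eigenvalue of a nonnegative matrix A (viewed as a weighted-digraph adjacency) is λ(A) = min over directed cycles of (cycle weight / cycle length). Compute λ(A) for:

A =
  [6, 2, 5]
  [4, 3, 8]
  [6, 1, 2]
λ(A) = 2

Enumerate directed cycles and compute their means (weight / length). Sample:
  cycle 0 → 0: weight = 6, length = 1, mean = 6/1 ≈ 6.000
  cycle 1 → 1: weight = 3, length = 1, mean = 3/1 ≈ 3.000
  cycle 2 → 2: weight = 2, length = 1, mean = 2/1 ≈ 2.000
  cycle 0 → 1 → 0: weight = 6, length = 2, mean = 6/2 ≈ 3.000
  cycle 0 → 2 → 0: weight = 11, length = 2, mean = 11/2 ≈ 5.500
  cycle 1 → 0 → 1: weight = 6, length = 2, mean = 6/2 ≈ 3.000
Minimum mean = 2.000, attained e.g. along the cycle 2 → 2 with weight 2 and length 1. So λ(A) = 2/1 = 2.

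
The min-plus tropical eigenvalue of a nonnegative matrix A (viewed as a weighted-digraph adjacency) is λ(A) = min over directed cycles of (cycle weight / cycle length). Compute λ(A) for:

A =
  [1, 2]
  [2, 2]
λ(A) = 1

Enumerate directed cycles and compute their means (weight / length). Sample:
  cycle 0 → 0: weight = 1, length = 1, mean = 1/1 ≈ 1.000
  cycle 1 → 1: weight = 2, length = 1, mean = 2/1 ≈ 2.000
  cycle 0 → 1 → 0: weight = 4, length = 2, mean = 4/2 ≈ 2.000
  cycle 1 → 0 → 1: weight = 4, length = 2, mean = 4/2 ≈ 2.000
Minimum mean = 1.000, attained e.g. along the cycle 0 → 0 with weight 1 and length 1. So λ(A) = 1/1 = 1.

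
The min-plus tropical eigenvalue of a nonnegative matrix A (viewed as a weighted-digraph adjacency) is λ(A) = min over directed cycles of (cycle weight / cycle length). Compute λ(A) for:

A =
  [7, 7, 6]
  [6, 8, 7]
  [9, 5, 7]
λ(A) = 17/3

Enumerate directed cycles and compute their means (weight / length). Sample:
  cycle 0 → 0: weight = 7, length = 1, mean = 7/1 ≈ 7.000
  cycle 1 → 1: weight = 8, length = 1, mean = 8/1 ≈ 8.000
  cycle 2 → 2: weight = 7, length = 1, mean = 7/1 ≈ 7.000
  cycle 0 → 1 → 0: weight = 13, length = 2, mean = 13/2 ≈ 6.500
  cycle 0 → 2 → 0: weight = 15, length = 2, mean = 15/2 ≈ 7.500
  cycle 1 → 0 → 1: weight = 13, length = 2, mean = 13/2 ≈ 6.500
Minimum mean = 5.667, attained e.g. along the cycle 0 → 2 → 1 → 0 with weight 17 and length 3. So λ(A) = 17/3 = 17/3.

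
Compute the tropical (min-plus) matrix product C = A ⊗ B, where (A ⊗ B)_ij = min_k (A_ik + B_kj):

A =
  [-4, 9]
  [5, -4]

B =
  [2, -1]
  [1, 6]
A ⊗ B =
  [-2, -5]
  [-3, 2]

Apply the min-plus product entry-by-entry:
  C[0][0] = min over k of (A[0][0] + B[0][0] = -4 + 2 = -2, A[0][1] + B[1][0] = 9 + 1 = 10) = -2 (attained at k = 0)
  C[0][1] = min over k of (A[0][0] + B[0][1] = -4 + -1 = -5, A[0][1] + B[1][1] = 9 + 6 = 15) = -5 (attained at k = 0)
  C[1][0] = min over k of (A[1][0] + B[0][0] = 5 + 2 = 7, A[1][1] + B[1][0] = -4 + 1 = -3) = -3 (attained at k = 1)
  C[1][1] = min over k of (A[1][0] + B[0][1] = 5 + -1 = 4, A[1][1] + B[1][1] = -4 + 6 = 2) = 2 (attained at k = 1)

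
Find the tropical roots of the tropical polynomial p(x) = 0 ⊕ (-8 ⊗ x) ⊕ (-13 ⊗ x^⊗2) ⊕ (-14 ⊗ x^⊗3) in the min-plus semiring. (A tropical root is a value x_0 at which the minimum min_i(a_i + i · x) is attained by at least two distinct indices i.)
Roots: {1, 5, 8}

Each tropical root is a break point of the lower envelope of the lines y = a_i + i · x (there are 4 lines, with slopes 0, 1, ..., 3). Only the lines that attain the minimum somewhere contribute to roots; other lines are dominated. Here the surviving (envelope) indices are i = 3, i = 2, i = 1, i = 0.
Intersections between consecutive envelope lines give the roots: for adjacent envelope indices i < j the intersection is x = (a_i − a_j) / (j − i). Reading off the sorted break points: {1, 5, 8}.
Verification: at each break x_0, at least two indices attain the minimum of min_i(a_i + i · x_0).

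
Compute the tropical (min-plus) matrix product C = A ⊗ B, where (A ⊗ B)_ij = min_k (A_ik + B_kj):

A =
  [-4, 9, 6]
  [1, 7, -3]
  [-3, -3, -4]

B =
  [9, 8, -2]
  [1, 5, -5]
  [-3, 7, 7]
A ⊗ B =
  [3, 4, -6]
  [-6, 4, -1]
  [-7, 2, -8]

Apply the min-plus product entry-by-entry:
  C[0][0] = min over k of (A[0][0] + B[0][0] = -4 + 9 = 5, A[0][1] + B[1][0] = 9 + 1 = 10, A[0][2] + B[2][0] = 6 + -3 = 3) = 3 (attained at k = 2)
  C[0][1] = min over k of (A[0][0] + B[0][1] = -4 + 8 = 4, A[0][1] + B[1][1] = 9 + 5 = 14, A[0][2] + B[2][1] = 6 + 7 = 13) = 4 (attained at k = 0)
  C[0][2] = min over k of (A[0][0] + B[0][2] = -4 + -2 = -6, A[0][1] + B[1][2] = 9 + -5 = 4, A[0][2] + B[2][2] = 6 + 7 = 13) = -6 (attained at k = 0)
  C[1][0] = min over k of (A[1][0] + B[0][0] = 1 + 9 = 10, A[1][1] + B[1][0] = 7 + 1 = 8, A[1][2] + B[2][0] = -3 + -3 = -6) = -6 (attained at k = 2)
  C[1][1] = min over k of (A[1][0] + B[0][1] = 1 + 8 = 9, A[1][1] + B[1][1] = 7 + 5 = 12, A[1][2] + B[2][1] = -3 + 7 = 4) = 4 (attained at k = 2)
  C[1][2] = min over k of (A[1][0] + B[0][2] = 1 + -2 = -1, A[1][1] + B[1][2] = 7 + -5 = 2, A[1][2] + B[2][2] = -3 + 7 = 4) = -1 (attained at k = 0)
  C[2][0] = min over k of (A[2][0] + B[0][0] = -3 + 9 = 6, A[2][1] + B[1][0] = -3 + 1 = -2, A[2][2] + B[2][0] = -4 + -3 = -7) = -7 (attained at k = 2)
  C[2][1] = min over k of (A[2][0] + B[0][1] = -3 + 8 = 5, A[2][1] + B[1][1] = -3 + 5 = 2, A[2][2] + B[2][1] = -4 + 7 = 3) = 2 (attained at k = 1)
  C[2][2] = min over k of (A[2][0] + B[0][2] = -3 + -2 = -5, A[2][1] + B[1][2] = -3 + -5 = -8, A[2][2] + B[2][2] = -4 + 7 = 3) = -8 (attained at k = 1)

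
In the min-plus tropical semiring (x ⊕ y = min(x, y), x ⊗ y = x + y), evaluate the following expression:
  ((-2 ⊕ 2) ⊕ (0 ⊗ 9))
((-2 ⊕ 2) ⊕ (0 ⊗ 9)) = -2

Expand innermost to outermost. Recall ⊕ takes the minimum of its arguments and ⊗ takes their sum. Working out the expression ((-2 ⊕ 2) ⊕ (0 ⊗ 9)) gives -2.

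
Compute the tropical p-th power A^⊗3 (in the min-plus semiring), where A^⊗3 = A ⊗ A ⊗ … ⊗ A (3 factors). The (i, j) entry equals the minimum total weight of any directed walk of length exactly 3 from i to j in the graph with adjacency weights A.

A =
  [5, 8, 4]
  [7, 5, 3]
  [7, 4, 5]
A^⊗3 =
  [15, 13, 11]
  [14, 12, 10]
  [14, 11, 12]

Each entry (A^⊗3)_ij equals the minimum over all length-3 walks i = v_0 → v_1 → … → v_3 = j of Σ_t A[v_t][v_{t+1}]. For example, for (i, j) = (0, 2) we minimise over 9 possible intermediate vertex sequences; the minimum is 11, attained along the walk 0 → 2 → 1 → 2.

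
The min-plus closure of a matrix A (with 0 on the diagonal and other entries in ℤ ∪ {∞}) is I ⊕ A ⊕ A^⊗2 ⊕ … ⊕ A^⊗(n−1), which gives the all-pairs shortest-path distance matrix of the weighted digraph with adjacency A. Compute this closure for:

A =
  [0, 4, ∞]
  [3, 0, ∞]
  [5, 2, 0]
Closure =
  [0, 4, ∞]
  [3, 0, ∞]
  [5, 2, 0]

This is the Floyd-Warshall all-pairs shortest-path computation. For each intermediate vertex k = 0, 1, …, 2, update dist[i][j] ← min(dist[i][j], dist[i][k] + dist[k][j]). The final matrix gives, for each (i, j), the minimum total weight of any directed path from i to j (possibly empty when i = j).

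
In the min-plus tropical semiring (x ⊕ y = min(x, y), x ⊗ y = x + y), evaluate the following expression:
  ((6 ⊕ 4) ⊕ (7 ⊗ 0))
((6 ⊕ 4) ⊕ (7 ⊗ 0)) = 4

Expand innermost to outermost. Recall ⊕ takes the minimum of its arguments and ⊗ takes their sum. Working out the expression ((6 ⊕ 4) ⊕ (7 ⊗ 0)) gives 4.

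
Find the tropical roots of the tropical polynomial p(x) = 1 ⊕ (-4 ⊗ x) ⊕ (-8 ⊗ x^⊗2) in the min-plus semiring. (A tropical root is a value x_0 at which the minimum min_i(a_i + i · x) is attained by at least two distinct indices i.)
Roots: {4, 5}

Each tropical root is a break point of the lower envelope of the lines y = a_i + i · x (there are 3 lines, with slopes 0, 1, ..., 2). Only the lines that attain the minimum somewhere contribute to roots; other lines are dominated. Here the surviving (envelope) indices are i = 2, i = 1, i = 0.
Intersections between consecutive envelope lines give the roots: for adjacent envelope indices i < j the intersection is x = (a_i − a_j) / (j − i). Reading off the sorted break points: {4, 5}.
Verification: at each break x_0, at least two indices attain the minimum of min_i(a_i + i · x_0).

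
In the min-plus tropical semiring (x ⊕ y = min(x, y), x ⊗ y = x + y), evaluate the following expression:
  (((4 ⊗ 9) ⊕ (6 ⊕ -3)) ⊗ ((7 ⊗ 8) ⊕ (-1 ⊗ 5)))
(((4 ⊗ 9) ⊕ (6 ⊕ -3)) ⊗ ((7 ⊗ 8) ⊕ (-1 ⊗ 5))) = 1

Expand innermost to outermost. Recall ⊕ takes the minimum of its arguments and ⊗ takes their sum. Working out the expression (((4 ⊗ 9) ⊕ (6 ⊕ -3)) ⊗ ((7 ⊗ 8) ⊕ (-1 ⊗ 5))) gives 1.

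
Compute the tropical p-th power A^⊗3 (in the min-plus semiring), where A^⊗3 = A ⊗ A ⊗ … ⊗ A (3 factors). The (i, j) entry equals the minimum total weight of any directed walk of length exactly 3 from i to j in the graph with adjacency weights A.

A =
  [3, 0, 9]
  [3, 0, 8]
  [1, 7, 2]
A^⊗3 =
  [3, 0, 8]
  [3, 0, 8]
  [4, 1, 6]

Each entry (A^⊗3)_ij equals the minimum over all length-3 walks i = v_0 → v_1 → … → v_3 = j of Σ_t A[v_t][v_{t+1}]. For example, for (i, j) = (0, 2) we minimise over 9 possible intermediate vertex sequences; the minimum is 8, attained along the walk 0 → 1 → 1 → 2.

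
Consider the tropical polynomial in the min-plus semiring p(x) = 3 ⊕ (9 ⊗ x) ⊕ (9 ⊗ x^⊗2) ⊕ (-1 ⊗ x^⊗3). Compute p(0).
p(0) = -1

A tropical monomial a ⊗ x^⊗i evaluates to a + i · x. Evaluating each term at x = 0:
  Term 0 contributes 3 + 0 · 0 = 3
  Term 1 contributes 9 + 1 · 0 = 9
  Term 2 contributes 9 + 2 · 0 = 9
  Term 3 contributes -1 + 3 · 0 = -1
p(0) = ⊕ of these = min[3, 9, 9, -1] = -1.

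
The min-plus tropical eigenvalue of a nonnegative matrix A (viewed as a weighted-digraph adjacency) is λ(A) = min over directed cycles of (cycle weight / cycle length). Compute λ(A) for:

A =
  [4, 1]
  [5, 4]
λ(A) = 3

Enumerate directed cycles and compute their means (weight / length). Sample:
  cycle 0 → 0: weight = 4, length = 1, mean = 4/1 ≈ 4.000
  cycle 1 → 1: weight = 4, length = 1, mean = 4/1 ≈ 4.000
  cycle 0 → 1 → 0: weight = 6, length = 2, mean = 6/2 ≈ 3.000
  cycle 1 → 0 → 1: weight = 6, length = 2, mean = 6/2 ≈ 3.000
Minimum mean = 3.000, attained e.g. along the cycle 0 → 1 → 0 with weight 6 and length 2. So λ(A) = 6/2 = 3.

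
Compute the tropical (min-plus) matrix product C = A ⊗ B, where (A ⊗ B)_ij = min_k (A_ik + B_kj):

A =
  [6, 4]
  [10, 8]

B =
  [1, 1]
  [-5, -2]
A ⊗ B =
  [-1, 2]
  [3, 6]

Apply the min-plus product entry-by-entry:
  C[0][0] = min over k of (A[0][0] + B[0][0] = 6 + 1 = 7, A[0][1] + B[1][0] = 4 + -5 = -1) = -1 (attained at k = 1)
  C[0][1] = min over k of (A[0][0] + B[0][1] = 6 + 1 = 7, A[0][1] + B[1][1] = 4 + -2 = 2) = 2 (attained at k = 1)
  C[1][0] = min over k of (A[1][0] + B[0][0] = 10 + 1 = 11, A[1][1] + B[1][0] = 8 + -5 = 3) = 3 (attained at k = 1)
  C[1][1] = min over k of (A[1][0] + B[0][1] = 10 + 1 = 11, A[1][1] + B[1][1] = 8 + -2 = 6) = 6 (attained at k = 1)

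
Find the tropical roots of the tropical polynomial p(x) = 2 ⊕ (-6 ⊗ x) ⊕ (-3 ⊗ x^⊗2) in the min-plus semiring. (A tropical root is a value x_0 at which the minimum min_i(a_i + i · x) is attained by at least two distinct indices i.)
Roots: {-3, 8}

Each tropical root is a break point of the lower envelope of the lines y = a_i + i · x (there are 3 lines, with slopes 0, 1, ..., 2). Only the lines that attain the minimum somewhere contribute to roots; other lines are dominated. Here the surviving (envelope) indices are i = 2, i = 1, i = 0.
Intersections between consecutive envelope lines give the roots: for adjacent envelope indices i < j the intersection is x = (a_i − a_j) / (j − i). Reading off the sorted break points: {-3, 8}.
Verification: at each break x_0, at least two indices attain the minimum of min_i(a_i + i · x_0).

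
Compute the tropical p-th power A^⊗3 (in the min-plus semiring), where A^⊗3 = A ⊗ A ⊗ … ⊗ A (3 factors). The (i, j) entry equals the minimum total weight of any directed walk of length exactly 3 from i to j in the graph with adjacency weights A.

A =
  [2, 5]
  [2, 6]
A^⊗3 =
  [6, 9]
  [6, 9]

Each entry (A^⊗3)_ij equals the minimum over all length-3 walks i = v_0 → v_1 → … → v_3 = j of Σ_t A[v_t][v_{t+1}]. For example, for (i, j) = (0, 1) we minimise over 4 possible intermediate vertex sequences; the minimum is 9, attained along the walk 0 → 0 → 0 → 1.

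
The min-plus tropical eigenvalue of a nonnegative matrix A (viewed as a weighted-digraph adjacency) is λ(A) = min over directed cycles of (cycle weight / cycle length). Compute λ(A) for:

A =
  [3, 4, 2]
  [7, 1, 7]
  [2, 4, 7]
λ(A) = 1

Enumerate directed cycles and compute their means (weight / length). Sample:
  cycle 0 → 0: weight = 3, length = 1, mean = 3/1 ≈ 3.000
  cycle 1 → 1: weight = 1, length = 1, mean = 1/1 ≈ 1.000
  cycle 2 → 2: weight = 7, length = 1, mean = 7/1 ≈ 7.000
  cycle 0 → 1 → 0: weight = 11, length = 2, mean = 11/2 ≈ 5.500
  cycle 0 → 2 → 0: weight = 4, length = 2, mean = 4/2 ≈ 2.000
  cycle 1 → 0 → 1: weight = 11, length = 2, mean = 11/2 ≈ 5.500
Minimum mean = 1.000, attained e.g. along the cycle 1 → 1 with weight 1 and length 1. So λ(A) = 1/1 = 1.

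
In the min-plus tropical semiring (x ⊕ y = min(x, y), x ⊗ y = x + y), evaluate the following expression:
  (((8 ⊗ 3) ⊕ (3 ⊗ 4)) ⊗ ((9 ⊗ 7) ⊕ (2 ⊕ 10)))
(((8 ⊗ 3) ⊕ (3 ⊗ 4)) ⊗ ((9 ⊗ 7) ⊕ (2 ⊕ 10))) = 9

Expand innermost to outermost. Recall ⊕ takes the minimum of its arguments and ⊗ takes their sum. Working out the expression (((8 ⊗ 3) ⊕ (3 ⊗ 4)) ⊗ ((9 ⊗ 7) ⊕ (2 ⊕ 10))) gives 9.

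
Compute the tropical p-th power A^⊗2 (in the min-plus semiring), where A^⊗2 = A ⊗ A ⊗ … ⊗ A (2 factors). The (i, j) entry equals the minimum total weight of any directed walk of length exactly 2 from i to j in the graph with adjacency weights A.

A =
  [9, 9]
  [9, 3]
A^⊗2 =
  [18, 12]
  [12, 6]

Each entry (A^⊗2)_ij equals the minimum over all length-2 walks i = v_0 → v_1 → … → v_2 = j of Σ_t A[v_t][v_{t+1}]. For example, for (i, j) = (0, 1) we minimise over 2 possible intermediate vertex sequences; the minimum is 12, attained along the walk 0 → 1 → 1.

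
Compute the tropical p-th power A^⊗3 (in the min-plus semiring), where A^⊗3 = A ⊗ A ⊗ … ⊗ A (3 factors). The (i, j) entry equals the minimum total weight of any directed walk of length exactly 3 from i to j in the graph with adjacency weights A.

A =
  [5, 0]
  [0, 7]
A^⊗3 =
  [5, 0]
  [0, 5]

Each entry (A^⊗3)_ij equals the minimum over all length-3 walks i = v_0 → v_1 → … → v_3 = j of Σ_t A[v_t][v_{t+1}]. For example, for (i, j) = (0, 1) we minimise over 4 possible intermediate vertex sequences; the minimum is 0, attained along the walk 0 → 1 → 0 → 1.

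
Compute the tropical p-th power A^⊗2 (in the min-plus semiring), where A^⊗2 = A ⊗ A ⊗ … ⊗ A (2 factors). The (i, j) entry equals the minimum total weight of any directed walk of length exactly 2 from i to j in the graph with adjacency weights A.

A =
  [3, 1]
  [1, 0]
A^⊗2 =
  [2, 1]
  [1, 0]

Each entry (A^⊗2)_ij equals the minimum over all length-2 walks i = v_0 → v_1 → … → v_2 = j of Σ_t A[v_t][v_{t+1}]. For example, for (i, j) = (0, 1) we minimise over 2 possible intermediate vertex sequences; the minimum is 1, attained along the walk 0 → 1 → 1.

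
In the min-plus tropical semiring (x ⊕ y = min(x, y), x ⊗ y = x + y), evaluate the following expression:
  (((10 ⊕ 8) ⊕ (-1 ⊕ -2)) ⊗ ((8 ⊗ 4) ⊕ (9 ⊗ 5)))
(((10 ⊕ 8) ⊕ (-1 ⊕ -2)) ⊗ ((8 ⊗ 4) ⊕ (9 ⊗ 5))) = 10

Expand innermost to outermost. Recall ⊕ takes the minimum of its arguments and ⊗ takes their sum. Working out the expression (((10 ⊕ 8) ⊕ (-1 ⊕ -2)) ⊗ ((8 ⊗ 4) ⊕ (9 ⊗ 5))) gives 10.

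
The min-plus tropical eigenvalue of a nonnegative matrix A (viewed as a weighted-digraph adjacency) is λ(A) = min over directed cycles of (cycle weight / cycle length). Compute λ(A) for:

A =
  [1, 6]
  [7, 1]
λ(A) = 1

Enumerate directed cycles and compute their means (weight / length). Sample:
  cycle 0 → 0: weight = 1, length = 1, mean = 1/1 ≈ 1.000
  cycle 1 → 1: weight = 1, length = 1, mean = 1/1 ≈ 1.000
  cycle 0 → 1 → 0: weight = 13, length = 2, mean = 13/2 ≈ 6.500
  cycle 1 → 0 → 1: weight = 13, length = 2, mean = 13/2 ≈ 6.500
Minimum mean = 1.000, attained e.g. along the cycle 0 → 0 with weight 1 and length 1. So λ(A) = 1/1 = 1.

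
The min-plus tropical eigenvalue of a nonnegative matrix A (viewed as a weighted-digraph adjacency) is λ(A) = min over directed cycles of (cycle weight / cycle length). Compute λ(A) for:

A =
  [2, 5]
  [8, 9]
λ(A) = 2

Enumerate directed cycles and compute their means (weight / length). Sample:
  cycle 0 → 0: weight = 2, length = 1, mean = 2/1 ≈ 2.000
  cycle 1 → 1: weight = 9, length = 1, mean = 9/1 ≈ 9.000
  cycle 0 → 1 → 0: weight = 13, length = 2, mean = 13/2 ≈ 6.500
  cycle 1 → 0 → 1: weight = 13, length = 2, mean = 13/2 ≈ 6.500
Minimum mean = 2.000, attained e.g. along the cycle 0 → 0 with weight 2 and length 1. So λ(A) = 2/1 = 2.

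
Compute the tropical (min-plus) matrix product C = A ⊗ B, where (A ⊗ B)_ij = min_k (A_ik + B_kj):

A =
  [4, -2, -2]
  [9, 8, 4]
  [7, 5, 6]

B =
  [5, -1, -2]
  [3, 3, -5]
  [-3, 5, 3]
A ⊗ B =
  [-5, 1, -7]
  [1, 8, 3]
  [3, 6, 0]

Apply the min-plus product entry-by-entry:
  C[0][0] = min over k of (A[0][0] + B[0][0] = 4 + 5 = 9, A[0][1] + B[1][0] = -2 + 3 = 1, A[0][2] + B[2][0] = -2 + -3 = -5) = -5 (attained at k = 2)
  C[0][1] = min over k of (A[0][0] + B[0][1] = 4 + -1 = 3, A[0][1] + B[1][1] = -2 + 3 = 1, A[0][2] + B[2][1] = -2 + 5 = 3) = 1 (attained at k = 1)
  C[0][2] = min over k of (A[0][0] + B[0][2] = 4 + -2 = 2, A[0][1] + B[1][2] = -2 + -5 = -7, A[0][2] + B[2][2] = -2 + 3 = 1) = -7 (attained at k = 1)
  C[1][0] = min over k of (A[1][0] + B[0][0] = 9 + 5 = 14, A[1][1] + B[1][0] = 8 + 3 = 11, A[1][2] + B[2][0] = 4 + -3 = 1) = 1 (attained at k = 2)
  C[1][1] = min over k of (A[1][0] + B[0][1] = 9 + -1 = 8, A[1][1] + B[1][1] = 8 + 3 = 11, A[1][2] + B[2][1] = 4 + 5 = 9) = 8 (attained at k = 0)
  C[1][2] = min over k of (A[1][0] + B[0][2] = 9 + -2 = 7, A[1][1] + B[1][2] = 8 + -5 = 3, A[1][2] + B[2][2] = 4 + 3 = 7) = 3 (attained at k = 1)
  C[2][0] = min over k of (A[2][0] + B[0][0] = 7 + 5 = 12, A[2][1] + B[1][0] = 5 + 3 = 8, A[2][2] + B[2][0] = 6 + -3 = 3) = 3 (attained at k = 2)
  C[2][1] = min over k of (A[2][0] + B[0][1] = 7 + -1 = 6, A[2][1] + B[1][1] = 5 + 3 = 8, A[2][2] + B[2][1] = 6 + 5 = 11) = 6 (attained at k = 0)
  C[2][2] = min over k of (A[2][0] + B[0][2] = 7 + -2 = 5, A[2][1] + B[1][2] = 5 + -5 = 0, A[2][2] + B[2][2] = 6 + 3 = 9) = 0 (attained at k = 1)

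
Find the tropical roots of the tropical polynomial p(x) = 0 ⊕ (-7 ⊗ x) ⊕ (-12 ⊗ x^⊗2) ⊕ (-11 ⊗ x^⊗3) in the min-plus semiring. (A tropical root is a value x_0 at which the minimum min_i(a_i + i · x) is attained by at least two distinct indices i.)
Roots: {-1, 5, 7}

Each tropical root is a break point of the lower envelope of the lines y = a_i + i · x (there are 4 lines, with slopes 0, 1, ..., 3). Only the lines that attain the minimum somewhere contribute to roots; other lines are dominated. Here the surviving (envelope) indices are i = 3, i = 2, i = 1, i = 0.
Intersections between consecutive envelope lines give the roots: for adjacent envelope indices i < j the intersection is x = (a_i − a_j) / (j − i). Reading off the sorted break points: {-1, 5, 7}.
Verification: at each break x_0, at least two indices attain the minimum of min_i(a_i + i · x_0).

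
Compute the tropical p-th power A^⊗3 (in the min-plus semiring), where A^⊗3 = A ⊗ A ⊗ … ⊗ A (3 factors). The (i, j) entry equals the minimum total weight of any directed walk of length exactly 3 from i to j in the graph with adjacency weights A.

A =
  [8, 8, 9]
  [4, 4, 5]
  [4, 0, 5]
A^⊗3 =
  [13, 13, 14]
  [9, 9, 10]
  [8, 5, 9]

Each entry (A^⊗3)_ij equals the minimum over all length-3 walks i = v_0 → v_1 → … → v_3 = j of Σ_t A[v_t][v_{t+1}]. For example, for (i, j) = (0, 2) we minimise over 9 possible intermediate vertex sequences; the minimum is 14, attained along the walk 0 → 2 → 1 → 2.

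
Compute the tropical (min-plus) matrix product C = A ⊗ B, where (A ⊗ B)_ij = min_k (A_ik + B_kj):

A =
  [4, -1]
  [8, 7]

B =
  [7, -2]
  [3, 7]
A ⊗ B =
  [2, 2]
  [10, 6]

Apply the min-plus product entry-by-entry:
  C[0][0] = min over k of (A[0][0] + B[0][0] = 4 + 7 = 11, A[0][1] + B[1][0] = -1 + 3 = 2) = 2 (attained at k = 1)
  C[0][1] = min over k of (A[0][0] + B[0][1] = 4 + -2 = 2, A[0][1] + B[1][1] = -1 + 7 = 6) = 2 (attained at k = 0)
  C[1][0] = min over k of (A[1][0] + B[0][0] = 8 + 7 = 15, A[1][1] + B[1][0] = 7 + 3 = 10) = 10 (attained at k = 1)
  C[1][1] = min over k of (A[1][0] + B[0][1] = 8 + -2 = 6, A[1][1] + B[1][1] = 7 + 7 = 14) = 6 (attained at k = 0)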